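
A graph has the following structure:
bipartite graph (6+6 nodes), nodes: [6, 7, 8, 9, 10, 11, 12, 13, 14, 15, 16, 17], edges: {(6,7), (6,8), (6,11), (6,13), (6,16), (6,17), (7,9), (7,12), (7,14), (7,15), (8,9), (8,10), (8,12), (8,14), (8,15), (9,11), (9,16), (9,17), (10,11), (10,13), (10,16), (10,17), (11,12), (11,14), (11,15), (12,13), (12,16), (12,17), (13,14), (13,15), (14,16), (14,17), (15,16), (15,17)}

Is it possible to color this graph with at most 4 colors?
Yes, G is 4-colorable

A valid 4-coloring: color 1: [7, 8, 11, 13, 16, 17]; color 2: [6, 9, 10, 12, 14, 15].
(χ(G) = 2 ≤ 4.)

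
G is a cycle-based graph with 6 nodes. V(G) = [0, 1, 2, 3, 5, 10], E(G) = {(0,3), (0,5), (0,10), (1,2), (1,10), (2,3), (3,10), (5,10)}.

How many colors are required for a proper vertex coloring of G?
Clique number ω(G) = 3 (lower bound: χ ≥ ω).
The clique on [0, 3, 10] has size 3, forcing χ ≥ 3, and the coloring below uses 3 colors, so χ(G) = 3.
A valid 3-coloring: color 1: [2, 10]; color 2: [0, 1]; color 3: [3, 5].

χ(G) = 3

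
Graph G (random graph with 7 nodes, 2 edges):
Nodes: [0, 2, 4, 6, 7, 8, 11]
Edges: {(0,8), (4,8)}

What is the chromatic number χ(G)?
Clique number ω(G) = 2 (lower bound: χ ≥ ω).
The graph is bipartite (no odd cycle), so 2 colors suffice: χ(G) = 2.
A valid 2-coloring: color 1: [2, 6, 7, 8, 11]; color 2: [0, 4].

χ(G) = 2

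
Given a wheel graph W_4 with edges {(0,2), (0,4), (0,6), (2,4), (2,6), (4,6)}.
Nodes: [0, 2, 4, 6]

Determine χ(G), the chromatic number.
Clique number ω(G) = 4 (lower bound: χ ≥ ω).
The clique on [0, 2, 4, 6] has size 4, forcing χ ≥ 4, and the coloring below uses 4 colors, so χ(G) = 4.
A valid 4-coloring: color 1: [4]; color 2: [0]; color 3: [2]; color 4: [6].

χ(G) = 4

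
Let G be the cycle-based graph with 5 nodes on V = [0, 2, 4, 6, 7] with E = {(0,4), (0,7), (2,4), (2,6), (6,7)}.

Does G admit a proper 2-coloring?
Odd cycle [7, 0, 4, 2, 6] needs 3 colors (χ ≥ 3).
Hence χ(G) ≥ 3 > 2, so no proper 2-coloring exists.

No, G is not 2-colorable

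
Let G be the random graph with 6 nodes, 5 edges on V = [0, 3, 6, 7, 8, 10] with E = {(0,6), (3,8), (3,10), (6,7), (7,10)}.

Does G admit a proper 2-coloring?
A valid 2-coloring: color 1: [6, 8, 10]; color 2: [0, 3, 7].
(χ(G) = 2 ≤ 2.)

Yes, G is 2-colorable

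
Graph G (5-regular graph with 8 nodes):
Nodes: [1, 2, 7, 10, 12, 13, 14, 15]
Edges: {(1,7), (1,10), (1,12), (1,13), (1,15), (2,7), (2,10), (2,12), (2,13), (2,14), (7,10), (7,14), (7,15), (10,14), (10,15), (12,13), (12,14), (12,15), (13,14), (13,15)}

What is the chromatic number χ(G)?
Clique number ω(G) = 4 (lower bound: χ ≥ ω).
The clique on [1, 7, 10, 15] has size 4, forcing χ ≥ 4, and the coloring below uses 4 colors, so χ(G) = 4.
A valid 4-coloring: color 1: [7, 12]; color 2: [1, 2]; color 3: [10, 13]; color 4: [14, 15].

χ(G) = 4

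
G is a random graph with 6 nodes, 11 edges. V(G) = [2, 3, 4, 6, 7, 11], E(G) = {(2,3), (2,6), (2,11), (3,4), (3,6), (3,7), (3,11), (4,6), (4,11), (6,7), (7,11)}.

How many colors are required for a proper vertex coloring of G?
χ(G) = 3

Clique number ω(G) = 3 (lower bound: χ ≥ ω).
The clique on [2, 3, 11] has size 3, forcing χ ≥ 3, and the coloring below uses 3 colors, so χ(G) = 3.
A valid 3-coloring: color 1: [3]; color 2: [6, 11]; color 3: [2, 4, 7].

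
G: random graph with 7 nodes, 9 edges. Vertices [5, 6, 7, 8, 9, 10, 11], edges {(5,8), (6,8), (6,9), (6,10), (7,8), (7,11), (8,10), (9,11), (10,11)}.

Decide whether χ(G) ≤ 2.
The clique on vertices [6, 8, 10] has size 3 > 2, so it alone needs 3 colors.

No, G is not 2-colorable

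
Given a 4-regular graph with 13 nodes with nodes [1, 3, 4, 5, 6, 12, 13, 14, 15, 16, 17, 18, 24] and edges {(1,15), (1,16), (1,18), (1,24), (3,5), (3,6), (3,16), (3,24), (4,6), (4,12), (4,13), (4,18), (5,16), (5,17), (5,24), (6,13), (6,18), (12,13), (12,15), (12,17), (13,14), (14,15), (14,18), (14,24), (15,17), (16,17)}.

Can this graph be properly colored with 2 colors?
The clique on vertices [3, 5, 16] has size 3 > 2, so it alone needs 3 colors.

No, G is not 2-colorable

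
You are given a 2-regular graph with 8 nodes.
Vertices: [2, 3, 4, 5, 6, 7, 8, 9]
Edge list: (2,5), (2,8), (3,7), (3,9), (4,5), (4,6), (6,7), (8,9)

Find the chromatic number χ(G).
χ(G) = 2

Clique number ω(G) = 2 (lower bound: χ ≥ ω).
The graph is bipartite (no odd cycle), so 2 colors suffice: χ(G) = 2.
A valid 2-coloring: color 1: [2, 4, 7, 9]; color 2: [3, 5, 6, 8].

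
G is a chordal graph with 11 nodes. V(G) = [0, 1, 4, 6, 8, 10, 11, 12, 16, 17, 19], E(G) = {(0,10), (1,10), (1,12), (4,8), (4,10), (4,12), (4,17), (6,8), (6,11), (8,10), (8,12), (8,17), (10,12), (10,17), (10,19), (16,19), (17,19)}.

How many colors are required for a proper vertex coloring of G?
Clique number ω(G) = 4 (lower bound: χ ≥ ω).
The clique on [4, 8, 10, 17] has size 4, forcing χ ≥ 4, and the coloring below uses 4 colors, so χ(G) = 4.
A valid 4-coloring: color 1: [6, 10, 16]; color 2: [0, 1, 8, 11, 19]; color 3: [4]; color 4: [12, 17].

χ(G) = 4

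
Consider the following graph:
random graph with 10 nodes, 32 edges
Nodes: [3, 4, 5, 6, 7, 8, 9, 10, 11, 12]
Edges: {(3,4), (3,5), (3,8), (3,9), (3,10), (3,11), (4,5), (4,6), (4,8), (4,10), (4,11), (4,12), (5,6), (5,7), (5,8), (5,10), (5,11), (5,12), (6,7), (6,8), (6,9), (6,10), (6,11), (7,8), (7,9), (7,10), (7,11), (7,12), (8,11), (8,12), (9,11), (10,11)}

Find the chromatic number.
Clique number ω(G) = 5 (lower bound: χ ≥ ω).
The clique on [3, 4, 5, 8, 11] has size 5, forcing χ ≥ 5, and the coloring below uses 5 colors, so χ(G) = 5.
A valid 5-coloring: color 1: [5, 9]; color 2: [11, 12]; color 3: [4, 7]; color 4: [8, 10]; color 5: [3, 6].

χ(G) = 5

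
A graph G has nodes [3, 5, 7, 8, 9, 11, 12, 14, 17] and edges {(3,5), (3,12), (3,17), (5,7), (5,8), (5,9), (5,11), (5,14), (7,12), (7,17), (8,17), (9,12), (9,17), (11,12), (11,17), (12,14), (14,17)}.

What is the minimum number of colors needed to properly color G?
Clique number ω(G) = 2 (lower bound: χ ≥ ω).
The graph is bipartite (no odd cycle), so 2 colors suffice: χ(G) = 2.
A valid 2-coloring: color 1: [5, 12, 17]; color 2: [3, 7, 8, 9, 11, 14].

χ(G) = 2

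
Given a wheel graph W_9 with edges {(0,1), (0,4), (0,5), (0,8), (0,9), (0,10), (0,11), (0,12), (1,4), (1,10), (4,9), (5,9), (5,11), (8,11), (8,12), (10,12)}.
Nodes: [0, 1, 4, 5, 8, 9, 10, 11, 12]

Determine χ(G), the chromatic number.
χ(G) = 3

Clique number ω(G) = 3 (lower bound: χ ≥ ω).
The clique on [0, 1, 10] has size 3, forcing χ ≥ 3, and the coloring below uses 3 colors, so χ(G) = 3.
A valid 3-coloring: color 1: [0]; color 2: [4, 5, 8, 10]; color 3: [1, 9, 11, 12].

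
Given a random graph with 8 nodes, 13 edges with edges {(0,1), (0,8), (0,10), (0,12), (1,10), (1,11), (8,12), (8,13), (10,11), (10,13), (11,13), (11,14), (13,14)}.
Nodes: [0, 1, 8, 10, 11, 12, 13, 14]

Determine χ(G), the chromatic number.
Clique number ω(G) = 3 (lower bound: χ ≥ ω).
The clique on [0, 8, 12] has size 3, forcing χ ≥ 3, and the coloring below uses 3 colors, so χ(G) = 3.
A valid 3-coloring: color 1: [0, 11]; color 2: [8, 10, 14]; color 3: [1, 12, 13].

χ(G) = 3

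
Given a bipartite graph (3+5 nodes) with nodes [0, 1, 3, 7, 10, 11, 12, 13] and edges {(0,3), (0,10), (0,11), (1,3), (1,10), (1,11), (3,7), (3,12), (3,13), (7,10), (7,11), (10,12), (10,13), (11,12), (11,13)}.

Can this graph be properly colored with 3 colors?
Yes, G is 3-colorable

A valid 3-coloring: color 1: [3, 10, 11]; color 2: [0, 1, 7, 12, 13].
(χ(G) = 2 ≤ 3.)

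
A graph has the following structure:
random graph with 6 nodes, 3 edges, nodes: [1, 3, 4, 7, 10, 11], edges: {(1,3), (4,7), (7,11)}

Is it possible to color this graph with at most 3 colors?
A valid 3-coloring: color 1: [3, 7, 10]; color 2: [1, 4, 11].
(χ(G) = 2 ≤ 3.)

Yes, G is 3-colorable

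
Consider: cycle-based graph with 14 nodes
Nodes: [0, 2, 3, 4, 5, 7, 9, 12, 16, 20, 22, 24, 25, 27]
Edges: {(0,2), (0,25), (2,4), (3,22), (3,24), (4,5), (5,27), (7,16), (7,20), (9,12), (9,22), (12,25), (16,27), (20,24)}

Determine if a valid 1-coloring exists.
Edge (0,25) forces its endpoints to differ, so 1 color is not enough.

No, G is not 1-colorable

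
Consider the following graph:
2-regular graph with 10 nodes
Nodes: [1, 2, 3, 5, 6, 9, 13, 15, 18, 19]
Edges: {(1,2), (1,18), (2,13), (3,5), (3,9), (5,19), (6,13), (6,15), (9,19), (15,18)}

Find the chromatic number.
Clique number ω(G) = 2 (lower bound: χ ≥ ω).
The graph is bipartite (no odd cycle), so 2 colors suffice: χ(G) = 2.
A valid 2-coloring: color 1: [1, 5, 9, 13, 15]; color 2: [2, 3, 6, 18, 19].

χ(G) = 2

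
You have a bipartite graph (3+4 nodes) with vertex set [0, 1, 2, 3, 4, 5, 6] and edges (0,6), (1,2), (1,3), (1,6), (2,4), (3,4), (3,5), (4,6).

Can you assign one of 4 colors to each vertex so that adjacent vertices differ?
Yes, G is 4-colorable

A valid 4-coloring: color 1: [2, 3, 6]; color 2: [0, 1, 4, 5].
(χ(G) = 2 ≤ 4.)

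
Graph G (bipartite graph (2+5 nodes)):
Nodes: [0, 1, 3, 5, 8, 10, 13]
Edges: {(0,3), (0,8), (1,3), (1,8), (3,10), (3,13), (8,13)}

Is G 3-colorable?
Yes, G is 3-colorable

A valid 3-coloring: color 1: [3, 5, 8]; color 2: [0, 1, 10, 13].
(χ(G) = 2 ≤ 3.)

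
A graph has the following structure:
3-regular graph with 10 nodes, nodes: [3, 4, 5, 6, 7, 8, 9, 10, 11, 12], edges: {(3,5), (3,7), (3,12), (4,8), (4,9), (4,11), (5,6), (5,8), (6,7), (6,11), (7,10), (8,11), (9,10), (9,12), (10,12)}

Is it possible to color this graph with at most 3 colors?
A valid 3-coloring: color 1: [3, 6, 8, 9]; color 2: [4, 5, 7, 12]; color 3: [10, 11].
(χ(G) = 3 ≤ 3.)

Yes, G is 3-colorable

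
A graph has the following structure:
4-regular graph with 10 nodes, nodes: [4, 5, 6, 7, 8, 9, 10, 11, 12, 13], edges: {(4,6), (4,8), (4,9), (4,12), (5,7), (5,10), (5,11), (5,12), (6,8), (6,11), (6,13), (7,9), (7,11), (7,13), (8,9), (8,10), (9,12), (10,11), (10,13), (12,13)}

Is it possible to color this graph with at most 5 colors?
Yes, G is 5-colorable

A valid 5-coloring: color 1: [7, 8, 12]; color 2: [6, 9, 10]; color 3: [4, 5, 13]; color 4: [11].
(χ(G) = 4 ≤ 5.)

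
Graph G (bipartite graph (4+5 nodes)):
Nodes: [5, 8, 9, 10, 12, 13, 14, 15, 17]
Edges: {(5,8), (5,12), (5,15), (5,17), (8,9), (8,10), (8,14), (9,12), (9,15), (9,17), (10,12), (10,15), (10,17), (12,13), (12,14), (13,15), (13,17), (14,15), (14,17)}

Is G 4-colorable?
Yes, G is 4-colorable

A valid 4-coloring: color 1: [8, 12, 15, 17]; color 2: [5, 9, 10, 13, 14].
(χ(G) = 2 ≤ 4.)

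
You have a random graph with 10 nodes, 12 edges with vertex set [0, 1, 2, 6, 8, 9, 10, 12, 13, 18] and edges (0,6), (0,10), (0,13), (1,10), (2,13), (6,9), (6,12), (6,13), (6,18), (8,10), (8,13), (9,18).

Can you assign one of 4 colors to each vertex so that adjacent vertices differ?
Yes, G is 4-colorable

A valid 4-coloring: color 1: [2, 6, 10]; color 2: [1, 12, 13, 18]; color 3: [0, 8, 9].
(χ(G) = 3 ≤ 4.)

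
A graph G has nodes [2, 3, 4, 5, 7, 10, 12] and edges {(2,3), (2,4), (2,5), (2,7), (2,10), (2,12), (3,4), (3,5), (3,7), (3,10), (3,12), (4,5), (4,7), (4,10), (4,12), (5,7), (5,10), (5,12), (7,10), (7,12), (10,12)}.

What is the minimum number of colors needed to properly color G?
Clique number ω(G) = 7 (lower bound: χ ≥ ω).
The clique on [2, 3, 4, 5, 7, 10, 12] has size 7, forcing χ ≥ 7, and the coloring below uses 7 colors, so χ(G) = 7.
A valid 7-coloring: color 1: [3]; color 2: [4]; color 3: [7]; color 4: [5]; color 5: [10]; color 6: [12]; color 7: [2].

χ(G) = 7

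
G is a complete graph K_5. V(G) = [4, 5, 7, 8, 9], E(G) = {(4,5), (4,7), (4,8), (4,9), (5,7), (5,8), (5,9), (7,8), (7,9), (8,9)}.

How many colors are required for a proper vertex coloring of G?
Clique number ω(G) = 5 (lower bound: χ ≥ ω).
The clique on [4, 5, 7, 8, 9] has size 5, forcing χ ≥ 5, and the coloring below uses 5 colors, so χ(G) = 5.
A valid 5-coloring: color 1: [7]; color 2: [9]; color 3: [8]; color 4: [5]; color 5: [4].

χ(G) = 5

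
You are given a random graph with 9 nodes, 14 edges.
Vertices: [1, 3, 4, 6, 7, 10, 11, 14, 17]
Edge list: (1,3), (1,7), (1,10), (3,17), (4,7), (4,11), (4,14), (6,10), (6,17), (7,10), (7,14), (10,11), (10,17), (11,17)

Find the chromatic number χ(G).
Clique number ω(G) = 3 (lower bound: χ ≥ ω).
The clique on [1, 7, 10] has size 3, forcing χ ≥ 3, and the coloring below uses 3 colors, so χ(G) = 3.
A valid 3-coloring: color 1: [3, 4, 10]; color 2: [7, 17]; color 3: [1, 6, 11, 14].

χ(G) = 3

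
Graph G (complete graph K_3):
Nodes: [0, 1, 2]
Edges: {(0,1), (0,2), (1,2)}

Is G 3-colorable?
Yes, G is 3-colorable

A valid 3-coloring: color 1: [0]; color 2: [2]; color 3: [1].
(χ(G) = 3 ≤ 3.)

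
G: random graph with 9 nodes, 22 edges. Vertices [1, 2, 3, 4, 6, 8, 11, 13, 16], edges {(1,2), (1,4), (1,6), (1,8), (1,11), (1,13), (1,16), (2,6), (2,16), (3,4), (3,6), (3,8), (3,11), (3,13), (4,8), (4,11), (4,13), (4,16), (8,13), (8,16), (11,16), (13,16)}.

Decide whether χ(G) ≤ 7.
Yes, G is 7-colorable

A valid 7-coloring: color 1: [1, 3]; color 2: [2, 4]; color 3: [6, 16]; color 4: [11, 13]; color 5: [8].
(χ(G) = 5 ≤ 7.)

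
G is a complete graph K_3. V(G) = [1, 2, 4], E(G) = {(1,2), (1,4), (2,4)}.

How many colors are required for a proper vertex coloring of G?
Clique number ω(G) = 3 (lower bound: χ ≥ ω).
The clique on [1, 2, 4] has size 3, forcing χ ≥ 3, and the coloring below uses 3 colors, so χ(G) = 3.
A valid 3-coloring: color 1: [1]; color 2: [4]; color 3: [2].

χ(G) = 3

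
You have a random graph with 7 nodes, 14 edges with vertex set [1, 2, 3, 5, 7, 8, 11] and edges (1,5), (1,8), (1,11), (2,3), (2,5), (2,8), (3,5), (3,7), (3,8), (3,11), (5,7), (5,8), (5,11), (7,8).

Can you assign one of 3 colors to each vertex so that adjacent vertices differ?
No, G is not 3-colorable

The clique on vertices [2, 3, 5, 8] has size 4 > 3, so it alone needs 4 colors.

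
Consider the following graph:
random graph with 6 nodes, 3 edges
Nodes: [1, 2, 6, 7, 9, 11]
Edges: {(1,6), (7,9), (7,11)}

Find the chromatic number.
Clique number ω(G) = 2 (lower bound: χ ≥ ω).
The graph is bipartite (no odd cycle), so 2 colors suffice: χ(G) = 2.
A valid 2-coloring: color 1: [1, 2, 7]; color 2: [6, 9, 11].

χ(G) = 2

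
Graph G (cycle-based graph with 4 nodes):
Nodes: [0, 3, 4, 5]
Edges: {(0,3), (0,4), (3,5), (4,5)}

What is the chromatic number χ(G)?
χ(G) = 2

Clique number ω(G) = 2 (lower bound: χ ≥ ω).
The graph is bipartite (no odd cycle), so 2 colors suffice: χ(G) = 2.
A valid 2-coloring: color 1: [0, 5]; color 2: [3, 4].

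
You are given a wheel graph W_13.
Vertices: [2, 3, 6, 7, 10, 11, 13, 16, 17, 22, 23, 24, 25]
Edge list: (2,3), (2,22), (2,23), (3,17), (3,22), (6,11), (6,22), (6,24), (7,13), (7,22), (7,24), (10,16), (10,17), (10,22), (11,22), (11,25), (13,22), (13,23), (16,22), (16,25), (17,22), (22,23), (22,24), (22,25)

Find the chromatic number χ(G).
Clique number ω(G) = 3 (lower bound: χ ≥ ω).
The clique on [2, 3, 22] has size 3, forcing χ ≥ 3, and the coloring below uses 3 colors, so χ(G) = 3.
A valid 3-coloring: color 1: [22]; color 2: [3, 6, 7, 10, 23, 25]; color 3: [2, 11, 13, 16, 17, 24].

χ(G) = 3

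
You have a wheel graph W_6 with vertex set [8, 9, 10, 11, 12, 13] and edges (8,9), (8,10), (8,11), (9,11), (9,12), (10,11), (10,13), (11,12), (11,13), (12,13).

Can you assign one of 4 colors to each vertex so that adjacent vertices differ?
A valid 4-coloring: color 1: [11]; color 2: [8, 13]; color 3: [9, 10]; color 4: [12].
(χ(G) = 4 ≤ 4.)

Yes, G is 4-colorable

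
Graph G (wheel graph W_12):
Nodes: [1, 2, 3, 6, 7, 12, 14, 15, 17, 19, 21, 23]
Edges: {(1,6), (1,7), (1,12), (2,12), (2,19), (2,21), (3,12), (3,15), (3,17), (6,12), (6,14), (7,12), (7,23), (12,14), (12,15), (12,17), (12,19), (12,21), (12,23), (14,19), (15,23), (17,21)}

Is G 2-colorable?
The clique on vertices [1, 6, 12] has size 3 > 2, so it alone needs 3 colors.

No, G is not 2-colorable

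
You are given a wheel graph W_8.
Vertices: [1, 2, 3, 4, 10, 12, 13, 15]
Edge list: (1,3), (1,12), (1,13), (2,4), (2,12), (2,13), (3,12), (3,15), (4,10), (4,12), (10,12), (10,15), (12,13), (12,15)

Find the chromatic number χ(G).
Clique number ω(G) = 3 (lower bound: χ ≥ ω).
Odd cycle [10, 15, 3, 1, 13, 2, 4] needs 3 colors (χ ≥ 3).
Vertex 12 is adjacent to every vertex of [1, 2, 3, 4, 10, 13, 15], which already need 3 colors among themselves, so 12 needs a new color (χ ≥ 4).
The coloring below uses 4 colors, so χ(G) = 4.
A valid 4-coloring: color 1: [12]; color 2: [2, 3, 10]; color 3: [1, 4, 15]; color 4: [13].

χ(G) = 4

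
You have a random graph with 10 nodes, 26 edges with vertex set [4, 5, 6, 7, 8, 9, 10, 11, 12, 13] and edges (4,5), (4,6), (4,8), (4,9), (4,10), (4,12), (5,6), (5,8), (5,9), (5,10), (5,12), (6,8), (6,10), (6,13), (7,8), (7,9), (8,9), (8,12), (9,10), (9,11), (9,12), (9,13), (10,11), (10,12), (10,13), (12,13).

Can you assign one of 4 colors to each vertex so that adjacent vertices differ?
The clique on vertices [4, 5, 8, 9, 12] has size 5 > 4, so it alone needs 5 colors.

No, G is not 4-colorable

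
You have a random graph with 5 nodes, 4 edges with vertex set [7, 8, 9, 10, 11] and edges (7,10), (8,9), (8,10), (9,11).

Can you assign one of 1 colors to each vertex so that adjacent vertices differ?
No, G is not 1-colorable

Edge (8,9) forces its endpoints to differ, so 1 color is not enough.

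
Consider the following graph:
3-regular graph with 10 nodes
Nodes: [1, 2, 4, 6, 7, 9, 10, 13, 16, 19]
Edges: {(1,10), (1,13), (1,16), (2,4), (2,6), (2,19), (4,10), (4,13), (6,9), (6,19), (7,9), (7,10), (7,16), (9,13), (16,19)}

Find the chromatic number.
Clique number ω(G) = 3 (lower bound: χ ≥ ω).
The clique on [2, 6, 19] has size 3, forcing χ ≥ 3, and the coloring below uses 3 colors, so χ(G) = 3.
A valid 3-coloring: color 1: [6, 10, 13, 16]; color 2: [1, 2, 9]; color 3: [4, 7, 19].

χ(G) = 3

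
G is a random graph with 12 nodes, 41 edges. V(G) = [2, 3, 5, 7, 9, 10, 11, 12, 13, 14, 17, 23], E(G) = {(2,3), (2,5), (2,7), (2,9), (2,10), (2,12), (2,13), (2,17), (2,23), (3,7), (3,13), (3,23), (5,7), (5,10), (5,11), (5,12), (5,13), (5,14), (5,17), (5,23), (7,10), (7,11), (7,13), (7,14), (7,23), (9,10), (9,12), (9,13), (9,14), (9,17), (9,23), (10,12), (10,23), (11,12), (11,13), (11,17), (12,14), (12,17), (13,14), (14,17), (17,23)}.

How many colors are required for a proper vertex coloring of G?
Clique number ω(G) = 5 (lower bound: χ ≥ ω).
The clique on [2, 5, 7, 10, 23] has size 5, forcing χ ≥ 5, and the coloring below uses 5 colors, so χ(G) = 5.
A valid 5-coloring: color 1: [2, 11, 14]; color 2: [3, 5, 9]; color 3: [7, 17]; color 4: [12, 13, 23]; color 5: [10].

χ(G) = 5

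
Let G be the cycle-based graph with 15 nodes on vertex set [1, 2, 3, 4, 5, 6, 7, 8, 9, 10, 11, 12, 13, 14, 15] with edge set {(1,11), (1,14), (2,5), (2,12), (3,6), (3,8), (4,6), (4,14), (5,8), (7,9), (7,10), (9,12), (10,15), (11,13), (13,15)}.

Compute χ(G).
Clique number ω(G) = 2 (lower bound: χ ≥ ω).
Odd cycle [6, 4, 14, 1, 11, 13, 15, 10, 7, 9, 12, 2, 5, 8, 3] needs 3 colors (χ ≥ 3).
The coloring below uses 3 colors, so χ(G) = 3.
A valid 3-coloring: color 1: [6, 7, 8, 11, 12, 14, 15]; color 2: [1, 2, 3, 4, 9, 10, 13]; color 3: [5].

χ(G) = 3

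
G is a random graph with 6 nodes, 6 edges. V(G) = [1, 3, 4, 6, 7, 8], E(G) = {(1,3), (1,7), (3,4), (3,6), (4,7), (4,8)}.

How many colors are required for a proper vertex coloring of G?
χ(G) = 2

Clique number ω(G) = 2 (lower bound: χ ≥ ω).
The graph is bipartite (no odd cycle), so 2 colors suffice: χ(G) = 2.
A valid 2-coloring: color 1: [3, 7, 8]; color 2: [1, 4, 6].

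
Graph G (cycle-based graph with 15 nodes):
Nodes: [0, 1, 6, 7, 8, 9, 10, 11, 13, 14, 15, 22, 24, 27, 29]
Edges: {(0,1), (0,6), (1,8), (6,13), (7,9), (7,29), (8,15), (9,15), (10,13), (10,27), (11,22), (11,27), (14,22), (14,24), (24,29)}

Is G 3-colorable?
A valid 3-coloring: color 1: [1, 6, 9, 10, 11, 14, 29]; color 2: [0, 7, 8, 13, 22, 24, 27]; color 3: [15].
(χ(G) = 3 ≤ 3.)

Yes, G is 3-colorable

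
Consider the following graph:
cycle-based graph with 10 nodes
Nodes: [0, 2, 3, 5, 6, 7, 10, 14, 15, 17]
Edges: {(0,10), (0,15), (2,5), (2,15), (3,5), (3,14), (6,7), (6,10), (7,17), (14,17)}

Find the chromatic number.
Clique number ω(G) = 2 (lower bound: χ ≥ ω).
The graph is bipartite (no odd cycle), so 2 colors suffice: χ(G) = 2.
A valid 2-coloring: color 1: [5, 7, 10, 14, 15]; color 2: [0, 2, 3, 6, 17].

χ(G) = 2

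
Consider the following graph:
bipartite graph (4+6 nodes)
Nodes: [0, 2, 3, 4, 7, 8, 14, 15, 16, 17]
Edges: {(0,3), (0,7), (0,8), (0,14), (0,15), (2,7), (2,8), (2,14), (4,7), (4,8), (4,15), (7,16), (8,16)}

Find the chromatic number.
χ(G) = 2

Clique number ω(G) = 2 (lower bound: χ ≥ ω).
The graph is bipartite (no odd cycle), so 2 colors suffice: χ(G) = 2.
A valid 2-coloring: color 1: [0, 2, 4, 16, 17]; color 2: [3, 7, 8, 14, 15].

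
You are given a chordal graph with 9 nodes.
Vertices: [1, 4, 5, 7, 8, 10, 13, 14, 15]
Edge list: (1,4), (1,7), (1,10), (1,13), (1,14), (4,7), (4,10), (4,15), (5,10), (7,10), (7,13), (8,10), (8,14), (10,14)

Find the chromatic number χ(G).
Clique number ω(G) = 4 (lower bound: χ ≥ ω).
The clique on [1, 4, 7, 10] has size 4, forcing χ ≥ 4, and the coloring below uses 4 colors, so χ(G) = 4.
A valid 4-coloring: color 1: [10, 13, 15]; color 2: [1, 5, 8]; color 3: [7, 14]; color 4: [4].

χ(G) = 4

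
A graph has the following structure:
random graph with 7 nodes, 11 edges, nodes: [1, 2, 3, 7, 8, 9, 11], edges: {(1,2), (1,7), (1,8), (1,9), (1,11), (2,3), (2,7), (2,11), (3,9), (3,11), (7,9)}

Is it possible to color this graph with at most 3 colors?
A valid 3-coloring: color 1: [1, 3]; color 2: [2, 8, 9]; color 3: [7, 11].
(χ(G) = 3 ≤ 3.)

Yes, G is 3-colorable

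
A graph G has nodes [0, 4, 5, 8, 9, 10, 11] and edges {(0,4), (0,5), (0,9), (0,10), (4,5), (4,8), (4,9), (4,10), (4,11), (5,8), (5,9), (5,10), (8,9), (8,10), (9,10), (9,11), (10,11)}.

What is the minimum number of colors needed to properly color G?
χ(G) = 5

Clique number ω(G) = 5 (lower bound: χ ≥ ω).
The clique on [0, 4, 5, 9, 10] has size 5, forcing χ ≥ 5, and the coloring below uses 5 colors, so χ(G) = 5.
A valid 5-coloring: color 1: [4]; color 2: [9]; color 3: [10]; color 4: [5, 11]; color 5: [0, 8].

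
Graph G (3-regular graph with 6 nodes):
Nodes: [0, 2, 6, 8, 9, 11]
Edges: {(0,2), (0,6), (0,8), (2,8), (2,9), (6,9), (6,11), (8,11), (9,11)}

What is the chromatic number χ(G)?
χ(G) = 3

Clique number ω(G) = 3 (lower bound: χ ≥ ω).
The clique on [0, 2, 8] has size 3, forcing χ ≥ 3, and the coloring below uses 3 colors, so χ(G) = 3.
A valid 3-coloring: color 1: [6, 8]; color 2: [2, 11]; color 3: [0, 9].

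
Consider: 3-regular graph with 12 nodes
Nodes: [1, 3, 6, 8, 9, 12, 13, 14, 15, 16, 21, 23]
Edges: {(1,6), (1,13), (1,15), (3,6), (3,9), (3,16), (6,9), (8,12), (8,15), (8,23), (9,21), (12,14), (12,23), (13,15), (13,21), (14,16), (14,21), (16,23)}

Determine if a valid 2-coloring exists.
The clique on vertices [1, 13, 15] has size 3 > 2, so it alone needs 3 colors.

No, G is not 2-colorable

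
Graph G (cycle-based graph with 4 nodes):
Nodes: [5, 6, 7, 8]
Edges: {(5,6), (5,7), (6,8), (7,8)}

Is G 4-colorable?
A valid 4-coloring: color 1: [5, 8]; color 2: [6, 7].
(χ(G) = 2 ≤ 4.)

Yes, G is 4-colorable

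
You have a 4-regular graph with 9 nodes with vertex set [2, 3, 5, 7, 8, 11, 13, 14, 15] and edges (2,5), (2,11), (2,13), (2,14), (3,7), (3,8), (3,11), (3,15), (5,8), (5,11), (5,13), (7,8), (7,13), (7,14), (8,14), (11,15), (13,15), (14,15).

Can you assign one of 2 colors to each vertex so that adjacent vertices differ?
The clique on vertices [2, 5, 11] has size 3 > 2, so it alone needs 3 colors.

No, G is not 2-colorable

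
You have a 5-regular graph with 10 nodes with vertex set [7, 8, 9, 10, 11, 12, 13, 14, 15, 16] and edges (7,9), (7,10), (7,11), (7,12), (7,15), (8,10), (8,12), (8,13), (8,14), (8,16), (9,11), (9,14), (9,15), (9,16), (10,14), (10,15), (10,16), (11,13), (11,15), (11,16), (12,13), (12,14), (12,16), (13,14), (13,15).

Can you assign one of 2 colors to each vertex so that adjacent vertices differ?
No, G is not 2-colorable

The clique on vertices [7, 9, 11, 15] has size 4 > 2, so it alone needs 4 colors.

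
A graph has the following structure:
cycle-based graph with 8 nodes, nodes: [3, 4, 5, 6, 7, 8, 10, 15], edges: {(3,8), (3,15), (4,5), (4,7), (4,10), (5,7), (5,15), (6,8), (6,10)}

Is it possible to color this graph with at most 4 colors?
A valid 4-coloring: color 1: [5, 8, 10]; color 2: [3, 4, 6]; color 3: [7, 15].
(χ(G) = 3 ≤ 4.)

Yes, G is 4-colorable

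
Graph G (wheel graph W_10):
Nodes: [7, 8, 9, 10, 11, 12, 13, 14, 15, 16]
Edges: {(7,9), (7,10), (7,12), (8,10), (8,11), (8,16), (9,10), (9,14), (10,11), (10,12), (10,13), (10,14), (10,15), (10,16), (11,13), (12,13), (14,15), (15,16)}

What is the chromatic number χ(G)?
Clique number ω(G) = 3 (lower bound: χ ≥ ω).
Odd cycle [16, 8, 11, 13, 12, 7, 9, 14, 15] needs 3 colors (χ ≥ 3).
Vertex 10 is adjacent to every vertex of [7, 8, 9, 11, 12, 13, 14, 15, 16], which already need 3 colors among themselves, so 10 needs a new color (χ ≥ 4).
The coloring below uses 4 colors, so χ(G) = 4.
A valid 4-coloring: color 1: [10]; color 2: [11, 12, 14, 16]; color 3: [7, 8, 13, 15]; color 4: [9].

χ(G) = 4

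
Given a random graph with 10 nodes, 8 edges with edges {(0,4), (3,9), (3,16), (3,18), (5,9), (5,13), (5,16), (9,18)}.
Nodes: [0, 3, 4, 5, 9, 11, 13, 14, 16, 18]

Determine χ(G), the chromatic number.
χ(G) = 3

Clique number ω(G) = 3 (lower bound: χ ≥ ω).
The clique on [3, 9, 18] has size 3, forcing χ ≥ 3, and the coloring below uses 3 colors, so χ(G) = 3.
A valid 3-coloring: color 1: [3, 4, 5, 11, 14]; color 2: [0, 9, 13, 16]; color 3: [18].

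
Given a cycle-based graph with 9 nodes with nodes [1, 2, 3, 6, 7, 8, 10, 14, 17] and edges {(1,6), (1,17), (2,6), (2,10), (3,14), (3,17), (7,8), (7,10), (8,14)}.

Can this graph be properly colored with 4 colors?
Yes, G is 4-colorable

A valid 4-coloring: color 1: [2, 7, 14, 17]; color 2: [1, 3, 8, 10]; color 3: [6].
(χ(G) = 3 ≤ 4.)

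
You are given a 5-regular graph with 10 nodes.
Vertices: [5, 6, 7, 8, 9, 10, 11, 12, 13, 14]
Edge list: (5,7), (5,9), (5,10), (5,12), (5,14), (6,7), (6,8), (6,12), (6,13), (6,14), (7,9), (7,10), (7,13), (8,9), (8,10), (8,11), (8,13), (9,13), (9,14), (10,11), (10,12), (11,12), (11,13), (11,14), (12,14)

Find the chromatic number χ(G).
Clique number ω(G) = 3 (lower bound: χ ≥ ω).
Odd cycle [12, 10, 7, 9, 14] needs 3 colors (χ ≥ 3).
Vertex 5 is adjacent to every vertex of [7, 9, 10, 12, 14], which already need 3 colors among themselves, so 5 needs a new color (χ ≥ 4).
The coloring below uses 4 colors, so χ(G) = 4.
A valid 4-coloring: color 1: [9, 12]; color 2: [5, 6, 11]; color 3: [7, 8, 14]; color 4: [10, 13].

χ(G) = 4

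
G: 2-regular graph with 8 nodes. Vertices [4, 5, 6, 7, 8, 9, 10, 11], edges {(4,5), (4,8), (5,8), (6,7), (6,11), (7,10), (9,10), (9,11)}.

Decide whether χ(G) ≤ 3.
A valid 3-coloring: color 1: [6, 8, 9]; color 2: [5, 10, 11]; color 3: [4, 7].
(χ(G) = 3 ≤ 3.)

Yes, G is 3-colorable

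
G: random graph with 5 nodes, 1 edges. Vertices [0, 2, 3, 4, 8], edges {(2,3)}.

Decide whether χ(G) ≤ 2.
Yes, G is 2-colorable

A valid 2-coloring: color 1: [0, 2, 4, 8]; color 2: [3].
(χ(G) = 2 ≤ 2.)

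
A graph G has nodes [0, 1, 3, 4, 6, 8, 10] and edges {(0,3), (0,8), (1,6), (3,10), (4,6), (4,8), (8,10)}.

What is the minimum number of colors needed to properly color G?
Clique number ω(G) = 2 (lower bound: χ ≥ ω).
The graph is bipartite (no odd cycle), so 2 colors suffice: χ(G) = 2.
A valid 2-coloring: color 1: [3, 6, 8]; color 2: [0, 1, 4, 10].

χ(G) = 2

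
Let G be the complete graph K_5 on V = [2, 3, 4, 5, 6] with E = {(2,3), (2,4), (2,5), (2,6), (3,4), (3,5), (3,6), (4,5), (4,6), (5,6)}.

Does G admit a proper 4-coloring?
The clique on vertices [2, 3, 4, 5, 6] has size 5 > 4, so it alone needs 5 colors.

No, G is not 4-colorable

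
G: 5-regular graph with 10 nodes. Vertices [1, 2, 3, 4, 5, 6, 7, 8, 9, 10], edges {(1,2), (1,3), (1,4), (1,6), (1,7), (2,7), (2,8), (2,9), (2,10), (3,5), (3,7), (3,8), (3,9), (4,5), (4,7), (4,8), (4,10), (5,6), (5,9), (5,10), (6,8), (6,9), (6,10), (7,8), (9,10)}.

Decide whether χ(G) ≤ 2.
No, G is not 2-colorable

The clique on vertices [5, 6, 9, 10] has size 4 > 2, so it alone needs 4 colors.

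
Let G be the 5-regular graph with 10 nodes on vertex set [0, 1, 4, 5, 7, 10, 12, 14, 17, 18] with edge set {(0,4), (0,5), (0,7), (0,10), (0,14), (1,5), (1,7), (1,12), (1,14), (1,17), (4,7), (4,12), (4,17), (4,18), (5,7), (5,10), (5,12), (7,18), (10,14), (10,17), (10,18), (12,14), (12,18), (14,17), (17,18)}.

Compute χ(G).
χ(G) = 4

Clique number ω(G) = 3 (lower bound: χ ≥ ω).
Suppose a proper 3-coloring c exists. The clique [0, 4, 7] takes 3 distinct colors; by symmetry let c(0) = 1, c(4) = 2, c(7) = 3.
- Vertex 5: neighbors [0, 7] already have colors [1, 3] ⇒ c(5) = 2.
- Vertex 1: neighbors [5, 7] already have colors [2, 3] ⇒ c(1) = 1.
- Vertex 10: neighbors [0, 5] already have colors [1, 2] ⇒ c(10) = 3.
- Vertex 17: neighbors [1, 4, 10] already have colors [1, 2, 3] — all 3 colors blocked. Contradiction.
The forced assignments end in a contradiction, so G has no proper 3-coloring (χ ≥ 4).
The coloring below uses 4 colors, so χ(G) = 4.
A valid 4-coloring: color 1: [0, 1, 18]; color 2: [5, 17]; color 3: [7, 10, 12]; color 4: [4, 14].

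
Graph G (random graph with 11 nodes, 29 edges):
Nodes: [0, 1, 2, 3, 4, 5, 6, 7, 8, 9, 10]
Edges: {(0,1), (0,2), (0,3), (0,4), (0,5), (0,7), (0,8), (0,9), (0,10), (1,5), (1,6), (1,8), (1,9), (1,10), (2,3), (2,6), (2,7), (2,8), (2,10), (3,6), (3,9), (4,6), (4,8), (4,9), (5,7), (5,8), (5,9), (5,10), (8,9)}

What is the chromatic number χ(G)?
χ(G) = 5

Clique number ω(G) = 5 (lower bound: χ ≥ ω).
The clique on [0, 1, 5, 8, 9] has size 5, forcing χ ≥ 5, and the coloring below uses 5 colors, so χ(G) = 5.
A valid 5-coloring: color 1: [0, 6]; color 2: [2, 4, 5]; color 3: [1, 3, 7]; color 4: [8, 10]; color 5: [9].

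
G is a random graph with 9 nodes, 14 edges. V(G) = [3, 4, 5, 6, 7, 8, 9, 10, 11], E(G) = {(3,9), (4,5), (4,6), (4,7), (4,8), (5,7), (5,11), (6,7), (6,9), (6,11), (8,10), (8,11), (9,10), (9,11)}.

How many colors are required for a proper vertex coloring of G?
Clique number ω(G) = 3 (lower bound: χ ≥ ω).
The clique on [4, 5, 7] has size 3, forcing χ ≥ 3, and the coloring below uses 3 colors, so χ(G) = 3.
A valid 3-coloring: color 1: [3, 5, 6, 8]; color 2: [4, 9]; color 3: [7, 10, 11].

χ(G) = 3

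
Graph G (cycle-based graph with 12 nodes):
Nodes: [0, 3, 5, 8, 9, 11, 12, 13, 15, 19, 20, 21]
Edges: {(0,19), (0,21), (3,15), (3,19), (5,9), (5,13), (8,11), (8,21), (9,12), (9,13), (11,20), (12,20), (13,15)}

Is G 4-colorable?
A valid 4-coloring: color 1: [9, 11, 15, 19, 21]; color 2: [0, 3, 8, 13, 20]; color 3: [5, 12].
(χ(G) = 3 ≤ 4.)

Yes, G is 4-colorable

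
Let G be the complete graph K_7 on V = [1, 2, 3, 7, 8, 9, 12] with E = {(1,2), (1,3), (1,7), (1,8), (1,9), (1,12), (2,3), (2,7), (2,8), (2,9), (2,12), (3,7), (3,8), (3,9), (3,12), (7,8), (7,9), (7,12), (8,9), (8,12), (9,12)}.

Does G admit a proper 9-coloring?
Yes, G is 9-colorable

A valid 9-coloring: color 1: [3]; color 2: [12]; color 3: [9]; color 4: [7]; color 5: [1]; color 6: [2]; color 7: [8].
(χ(G) = 7 ≤ 9.)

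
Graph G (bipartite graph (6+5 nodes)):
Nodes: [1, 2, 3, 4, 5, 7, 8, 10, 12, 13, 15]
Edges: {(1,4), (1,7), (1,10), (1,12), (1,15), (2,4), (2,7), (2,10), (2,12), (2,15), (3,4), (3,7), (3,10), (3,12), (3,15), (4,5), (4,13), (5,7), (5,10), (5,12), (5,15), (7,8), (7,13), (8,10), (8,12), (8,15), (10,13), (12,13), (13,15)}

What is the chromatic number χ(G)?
Clique number ω(G) = 2 (lower bound: χ ≥ ω).
The graph is bipartite (no odd cycle), so 2 colors suffice: χ(G) = 2.
A valid 2-coloring: color 1: [4, 7, 10, 12, 15]; color 2: [1, 2, 3, 5, 8, 13].

χ(G) = 2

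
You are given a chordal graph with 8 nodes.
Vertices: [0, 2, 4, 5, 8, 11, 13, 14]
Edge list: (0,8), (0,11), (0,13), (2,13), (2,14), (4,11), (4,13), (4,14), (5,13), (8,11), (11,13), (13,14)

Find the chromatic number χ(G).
Clique number ω(G) = 3 (lower bound: χ ≥ ω).
The clique on [0, 8, 11] has size 3, forcing χ ≥ 3, and the coloring below uses 3 colors, so χ(G) = 3.
A valid 3-coloring: color 1: [8, 13]; color 2: [5, 11, 14]; color 3: [0, 2, 4].

χ(G) = 3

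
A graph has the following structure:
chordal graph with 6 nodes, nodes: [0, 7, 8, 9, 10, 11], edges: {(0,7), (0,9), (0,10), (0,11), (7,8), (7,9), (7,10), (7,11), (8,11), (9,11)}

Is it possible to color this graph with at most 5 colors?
A valid 5-coloring: color 1: [7]; color 2: [0, 8]; color 3: [10, 11]; color 4: [9].
(χ(G) = 4 ≤ 5.)

Yes, G is 5-colorable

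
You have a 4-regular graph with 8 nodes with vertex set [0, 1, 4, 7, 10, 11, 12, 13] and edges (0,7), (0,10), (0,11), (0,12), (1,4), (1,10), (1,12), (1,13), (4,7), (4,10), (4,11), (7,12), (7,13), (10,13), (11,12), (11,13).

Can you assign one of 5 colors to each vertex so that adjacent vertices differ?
Yes, G is 5-colorable

A valid 5-coloring: color 1: [0, 1]; color 2: [4, 12, 13]; color 3: [7, 10, 11].
(χ(G) = 3 ≤ 5.)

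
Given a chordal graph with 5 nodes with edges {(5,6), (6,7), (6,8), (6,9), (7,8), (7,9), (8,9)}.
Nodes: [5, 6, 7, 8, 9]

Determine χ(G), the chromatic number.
Clique number ω(G) = 4 (lower bound: χ ≥ ω).
The clique on [6, 7, 8, 9] has size 4, forcing χ ≥ 4, and the coloring below uses 4 colors, so χ(G) = 4.
A valid 4-coloring: color 1: [6]; color 2: [5, 8]; color 3: [7]; color 4: [9].

χ(G) = 4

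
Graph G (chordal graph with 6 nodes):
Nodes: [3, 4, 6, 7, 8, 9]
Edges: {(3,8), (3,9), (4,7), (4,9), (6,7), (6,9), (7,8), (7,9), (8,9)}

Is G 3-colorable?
A valid 3-coloring: color 1: [9]; color 2: [3, 7]; color 3: [4, 6, 8].
(χ(G) = 3 ≤ 3.)

Yes, G is 3-colorable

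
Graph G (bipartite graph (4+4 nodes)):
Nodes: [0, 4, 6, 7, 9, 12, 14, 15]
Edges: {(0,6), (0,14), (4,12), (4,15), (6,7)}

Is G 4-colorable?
Yes, G is 4-colorable

A valid 4-coloring: color 1: [0, 4, 7, 9]; color 2: [6, 12, 14, 15].
(χ(G) = 2 ≤ 4.)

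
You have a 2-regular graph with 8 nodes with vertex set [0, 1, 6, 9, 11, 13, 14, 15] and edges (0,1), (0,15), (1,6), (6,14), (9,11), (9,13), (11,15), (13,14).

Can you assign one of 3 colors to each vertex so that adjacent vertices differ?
Yes, G is 3-colorable

A valid 3-coloring: color 1: [1, 9, 14, 15]; color 2: [0, 6, 11, 13].
(χ(G) = 2 ≤ 3.)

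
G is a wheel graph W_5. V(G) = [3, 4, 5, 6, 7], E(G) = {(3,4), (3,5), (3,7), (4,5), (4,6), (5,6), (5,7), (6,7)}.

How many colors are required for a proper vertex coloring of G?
χ(G) = 3

Clique number ω(G) = 3 (lower bound: χ ≥ ω).
The clique on [3, 4, 5] has size 3, forcing χ ≥ 3, and the coloring below uses 3 colors, so χ(G) = 3.
A valid 3-coloring: color 1: [5]; color 2: [4, 7]; color 3: [3, 6].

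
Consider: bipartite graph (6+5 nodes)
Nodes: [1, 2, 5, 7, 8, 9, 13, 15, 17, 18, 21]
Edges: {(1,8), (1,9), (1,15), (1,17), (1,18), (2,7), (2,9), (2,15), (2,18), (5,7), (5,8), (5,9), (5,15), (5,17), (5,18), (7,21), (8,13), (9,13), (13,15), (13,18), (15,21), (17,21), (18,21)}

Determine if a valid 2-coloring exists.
A valid 2-coloring: color 1: [1, 2, 5, 13, 21]; color 2: [7, 8, 9, 15, 17, 18].
(χ(G) = 2 ≤ 2.)

Yes, G is 2-colorable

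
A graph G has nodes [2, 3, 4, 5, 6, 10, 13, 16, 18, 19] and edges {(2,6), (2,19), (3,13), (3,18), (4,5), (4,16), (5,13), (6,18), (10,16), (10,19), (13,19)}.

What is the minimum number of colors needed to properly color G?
Clique number ω(G) = 2 (lower bound: χ ≥ ω).
The graph is bipartite (no odd cycle), so 2 colors suffice: χ(G) = 2.
A valid 2-coloring: color 1: [3, 5, 6, 16, 19]; color 2: [2, 4, 10, 13, 18].

χ(G) = 2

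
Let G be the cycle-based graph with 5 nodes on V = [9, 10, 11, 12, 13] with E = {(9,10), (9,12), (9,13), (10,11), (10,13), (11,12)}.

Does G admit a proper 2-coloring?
No, G is not 2-colorable

The clique on vertices [9, 10, 13] has size 3 > 2, so it alone needs 3 colors.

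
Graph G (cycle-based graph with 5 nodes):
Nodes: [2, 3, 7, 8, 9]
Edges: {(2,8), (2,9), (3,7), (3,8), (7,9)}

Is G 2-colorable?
Odd cycle [8, 3, 7, 9, 2] needs 3 colors (χ ≥ 3).
Hence χ(G) ≥ 3 > 2, so no proper 2-coloring exists.

No, G is not 2-colorable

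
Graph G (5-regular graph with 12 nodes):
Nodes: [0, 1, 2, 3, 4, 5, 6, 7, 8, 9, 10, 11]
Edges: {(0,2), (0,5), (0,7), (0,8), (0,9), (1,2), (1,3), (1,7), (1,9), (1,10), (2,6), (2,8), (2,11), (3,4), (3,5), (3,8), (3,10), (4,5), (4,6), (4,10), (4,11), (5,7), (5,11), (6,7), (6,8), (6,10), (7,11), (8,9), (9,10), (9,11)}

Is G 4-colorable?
A valid 4-coloring: color 1: [2, 5, 10]; color 2: [1, 4, 8]; color 3: [3, 7, 9]; color 4: [0, 6, 11].
(χ(G) = 4 ≤ 4.)

Yes, G is 4-colorable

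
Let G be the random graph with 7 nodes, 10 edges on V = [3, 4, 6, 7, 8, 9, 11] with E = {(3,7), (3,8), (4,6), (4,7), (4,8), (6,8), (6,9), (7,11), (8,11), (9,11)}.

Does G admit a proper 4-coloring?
Yes, G is 4-colorable

A valid 4-coloring: color 1: [7, 8, 9]; color 2: [3, 6, 11]; color 3: [4].
(χ(G) = 3 ≤ 4.)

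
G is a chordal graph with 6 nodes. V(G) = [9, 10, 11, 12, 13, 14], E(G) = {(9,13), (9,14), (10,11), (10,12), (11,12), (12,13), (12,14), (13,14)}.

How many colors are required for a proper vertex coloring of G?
Clique number ω(G) = 3 (lower bound: χ ≥ ω).
The clique on [9, 13, 14] has size 3, forcing χ ≥ 3, and the coloring below uses 3 colors, so χ(G) = 3.
A valid 3-coloring: color 1: [9, 12]; color 2: [11, 14]; color 3: [10, 13].

χ(G) = 3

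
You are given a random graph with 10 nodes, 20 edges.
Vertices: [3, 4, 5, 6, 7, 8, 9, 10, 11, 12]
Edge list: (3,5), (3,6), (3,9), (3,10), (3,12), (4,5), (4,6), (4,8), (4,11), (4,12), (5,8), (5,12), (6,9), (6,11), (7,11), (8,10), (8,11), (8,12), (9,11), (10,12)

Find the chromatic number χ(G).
χ(G) = 4

Clique number ω(G) = 4 (lower bound: χ ≥ ω).
The clique on [4, 5, 8, 12] has size 4, forcing χ ≥ 4, and the coloring below uses 4 colors, so χ(G) = 4.
A valid 4-coloring: color 1: [3, 7, 8]; color 2: [11, 12]; color 3: [5, 6, 10]; color 4: [4, 9].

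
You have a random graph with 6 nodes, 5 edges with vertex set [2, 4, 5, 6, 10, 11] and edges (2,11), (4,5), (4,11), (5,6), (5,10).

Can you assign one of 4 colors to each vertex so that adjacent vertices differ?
A valid 4-coloring: color 1: [5, 11]; color 2: [2, 4, 6, 10].
(χ(G) = 2 ≤ 4.)

Yes, G is 4-colorable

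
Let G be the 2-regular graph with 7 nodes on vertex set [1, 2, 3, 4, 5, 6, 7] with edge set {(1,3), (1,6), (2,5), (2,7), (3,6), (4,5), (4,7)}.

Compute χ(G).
χ(G) = 3

Clique number ω(G) = 3 (lower bound: χ ≥ ω).
The clique on [1, 3, 6] has size 3, forcing χ ≥ 3, and the coloring below uses 3 colors, so χ(G) = 3.
A valid 3-coloring: color 1: [1, 2, 4]; color 2: [5, 6, 7]; color 3: [3].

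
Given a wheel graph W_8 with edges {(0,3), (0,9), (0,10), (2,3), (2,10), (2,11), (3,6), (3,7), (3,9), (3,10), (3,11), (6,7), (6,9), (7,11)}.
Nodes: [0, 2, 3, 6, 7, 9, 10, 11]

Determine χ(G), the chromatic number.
Clique number ω(G) = 3 (lower bound: χ ≥ ω).
Odd cycle [11, 2, 10, 0, 9, 6, 7] needs 3 colors (χ ≥ 3).
Vertex 3 is adjacent to every vertex of [0, 2, 6, 7, 9, 10, 11], which already need 3 colors among themselves, so 3 needs a new color (χ ≥ 4).
The coloring below uses 4 colors, so χ(G) = 4.
A valid 4-coloring: color 1: [3]; color 2: [6, 10, 11]; color 3: [0, 2, 7]; color 4: [9].

χ(G) = 4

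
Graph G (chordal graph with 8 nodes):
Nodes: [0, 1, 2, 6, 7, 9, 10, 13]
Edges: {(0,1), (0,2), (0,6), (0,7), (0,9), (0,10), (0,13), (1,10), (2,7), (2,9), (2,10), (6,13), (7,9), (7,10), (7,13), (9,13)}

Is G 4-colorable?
Yes, G is 4-colorable

A valid 4-coloring: color 1: [0]; color 2: [1, 6, 7]; color 3: [2, 13]; color 4: [9, 10].
(χ(G) = 4 ≤ 4.)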